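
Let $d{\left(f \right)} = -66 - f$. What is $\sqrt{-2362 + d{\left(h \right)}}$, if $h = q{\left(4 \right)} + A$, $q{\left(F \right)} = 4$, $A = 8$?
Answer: $2 i \sqrt{610} \approx 49.396 i$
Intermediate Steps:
$h = 12$ ($h = 4 + 8 = 12$)
$\sqrt{-2362 + d{\left(h \right)}} = \sqrt{-2362 - 78} = \sqrt{-2440} = 2 i \sqrt{610}$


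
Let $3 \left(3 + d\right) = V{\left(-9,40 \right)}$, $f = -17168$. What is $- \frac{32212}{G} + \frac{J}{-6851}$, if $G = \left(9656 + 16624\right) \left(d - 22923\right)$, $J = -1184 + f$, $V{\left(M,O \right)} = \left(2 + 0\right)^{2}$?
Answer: $\frac{89165895233}{33285928260} \approx 2.6788$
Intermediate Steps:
$V{\left(M,O \right)} = 4$ ($V{\left(M,O \right)} = 2^{2} = 4$)
$d = - \frac{5}{3}$ ($d = -3 + \frac{1}{3} \cdot 4 = -3 + \frac{4}{3} = - \frac{5}{3} \approx -1.6667$)
$J = -18352$ ($J = -1184 - 17168 = -18352$)
$G = -602460240$ ($G = \left(9656 + 16624\right) \left(- \frac{5}{3} - 22923\right) = 26280 \left(- \frac{68774}{3}\right) = -602460240$)
$- \frac{32212}{G} + \frac{J}{-6851} = - \frac{32212}{-602460240} - \frac{18352}{-6851} = \left(-32212\right) \left(- \frac{1}{602460240}\right) - - \frac{592}{221} = \frac{8053}{150615060} + \frac{592}{221} = \frac{89165895233}{33285928260}$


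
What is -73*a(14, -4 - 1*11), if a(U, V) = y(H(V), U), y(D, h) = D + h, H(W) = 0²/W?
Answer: -1022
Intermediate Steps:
H(W) = 0 (H(W) = 0/W = 0)
a(U, V) = U (a(U, V) = 0 + U = U)
-73*a(14, -4 - 1*11) = -73*14 = -1022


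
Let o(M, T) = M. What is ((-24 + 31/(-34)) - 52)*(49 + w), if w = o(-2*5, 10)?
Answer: -101985/34 ≈ -2999.6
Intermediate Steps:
w = -10 (w = -2*5 = -10)
((-24 + 31/(-34)) - 52)*(49 + w) = ((-24 + 31/(-34)) - 52)*(49 - 10) = ((-24 + 31*(-1/34)) - 52)*39 = ((-24 - 31/34) - 52)*39 = (-847/34 - 52)*39 = -2615/34*39 = -101985/34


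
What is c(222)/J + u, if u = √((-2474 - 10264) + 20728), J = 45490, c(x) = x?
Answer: 111/22745 + √7990 ≈ 89.392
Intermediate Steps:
u = √7990 (u = √(-12738 + 20728) = √7990 ≈ 89.387)
c(222)/J + u = 222/45490 + √7990 = 222*(1/45490) + √7990 = 111/22745 + √7990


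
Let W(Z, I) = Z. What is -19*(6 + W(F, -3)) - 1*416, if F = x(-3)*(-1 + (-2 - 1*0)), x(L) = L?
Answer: -701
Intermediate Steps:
F = 9 (F = -3*(-1 + (-2 - 1*0)) = -3*(-1 + (-2 + 0)) = -3*(-1 - 2) = -3*(-3) = 9)
-19*(6 + W(F, -3)) - 1*416 = -19*(6 + 9) - 1*416 = -19*15 - 416 = -285 - 416 = -701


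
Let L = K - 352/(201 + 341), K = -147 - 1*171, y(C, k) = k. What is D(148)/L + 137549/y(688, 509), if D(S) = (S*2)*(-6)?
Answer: 6061443005/21977093 ≈ 275.81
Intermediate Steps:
D(S) = -12*S (D(S) = (2*S)*(-6) = -12*S)
K = -318 (K = -147 - 171 = -318)
L = -86354/271 (L = -318 - 352/(201 + 341) = -318 - 352/542 = -318 - 352*1/542 = -318 - 176/271 = -86354/271 ≈ -318.65)
D(148)/L + 137549/y(688, 509) = (-12*148)/(-86354/271) + 137549/509 = -1776*(-271/86354) + 137549*(1/509) = 240648/43177 + 137549/509 = 6061443005/21977093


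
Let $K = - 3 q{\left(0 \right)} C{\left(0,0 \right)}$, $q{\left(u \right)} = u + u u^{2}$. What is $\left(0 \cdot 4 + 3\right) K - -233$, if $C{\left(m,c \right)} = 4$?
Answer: $233$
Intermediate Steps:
$q{\left(u \right)} = u + u^{3}$
$K = 0$ ($K = - 3 \left(0 + 0^{3}\right) 4 = - 3 \left(0 + 0\right) 4 = \left(-3\right) 0 \cdot 4 = 0 \cdot 4 = 0$)
$\left(0 \cdot 4 + 3\right) K - -233 = \left(0 \cdot 4 + 3\right) 0 - -233 = \left(0 + 3\right) 0 + 233 = 3 \cdot 0 + 233 = 0 + 233 = 233$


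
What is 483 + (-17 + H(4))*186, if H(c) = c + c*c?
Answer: 1041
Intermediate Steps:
H(c) = c + c²
483 + (-17 + H(4))*186 = 483 + (-17 + 4*(1 + 4))*186 = 483 + (-17 + 4*5)*186 = 483 + (-17 + 20)*186 = 483 + 3*186 = 483 + 558 = 1041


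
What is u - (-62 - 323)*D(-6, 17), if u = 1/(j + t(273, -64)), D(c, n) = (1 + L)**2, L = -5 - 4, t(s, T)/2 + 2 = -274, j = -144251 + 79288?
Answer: 1614289599/65515 ≈ 24640.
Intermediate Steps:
j = -64963
t(s, T) = -552 (t(s, T) = -4 + 2*(-274) = -4 - 548 = -552)
L = -9
D(c, n) = 64 (D(c, n) = (1 - 9)**2 = (-8)**2 = 64)
u = -1/65515 (u = 1/(-64963 - 552) = 1/(-65515) = -1/65515 ≈ -1.5264e-5)
u - (-62 - 323)*D(-6, 17) = -1/65515 - (-62 - 323)*64 = -1/65515 - (-385)*64 = -1/65515 - 1*(-24640) = -1/65515 + 24640 = 1614289599/65515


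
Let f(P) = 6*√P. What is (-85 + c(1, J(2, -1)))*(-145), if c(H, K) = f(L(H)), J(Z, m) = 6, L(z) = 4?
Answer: 10585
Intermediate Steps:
c(H, K) = 12 (c(H, K) = 6*√4 = 6*2 = 12)
(-85 + c(1, J(2, -1)))*(-145) = (-85 + 12)*(-145) = -73*(-145) = 10585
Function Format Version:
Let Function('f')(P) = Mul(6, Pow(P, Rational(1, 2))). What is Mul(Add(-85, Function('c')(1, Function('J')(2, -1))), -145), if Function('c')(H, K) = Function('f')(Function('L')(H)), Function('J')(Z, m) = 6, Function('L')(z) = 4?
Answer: 10585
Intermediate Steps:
Function('c')(H, K) = 12 (Function('c')(H, K) = Mul(6, Pow(4, Rational(1, 2))) = Mul(6, 2) = 12)
Mul(Add(-85, Function('c')(1, Function('J')(2, -1))), -145) = Mul(Add(-85, 12), -145) = Mul(-73, -145) = 10585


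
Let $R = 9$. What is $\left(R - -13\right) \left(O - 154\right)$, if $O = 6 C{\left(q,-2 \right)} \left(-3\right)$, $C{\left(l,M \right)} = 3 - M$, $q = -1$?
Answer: $-5368$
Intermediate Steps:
$O = -90$ ($O = 6 \left(3 - -2\right) \left(-3\right) = 6 \left(3 + 2\right) \left(-3\right) = 6 \cdot 5 \left(-3\right) = 30 \left(-3\right) = -90$)
$\left(R - -13\right) \left(O - 154\right) = \left(9 - -13\right) \left(-90 - 154\right) = \left(9 + 13\right) \left(-244\right) = 22 \left(-244\right) = -5368$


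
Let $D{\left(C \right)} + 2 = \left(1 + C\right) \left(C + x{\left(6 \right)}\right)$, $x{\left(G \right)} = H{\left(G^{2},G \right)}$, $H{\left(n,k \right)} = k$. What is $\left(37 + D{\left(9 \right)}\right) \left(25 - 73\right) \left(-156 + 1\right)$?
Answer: $1376400$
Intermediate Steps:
$x{\left(G \right)} = G$
$D{\left(C \right)} = -2 + \left(1 + C\right) \left(6 + C\right)$ ($D{\left(C \right)} = -2 + \left(1 + C\right) \left(C + 6\right) = -2 + \left(1 + C\right) \left(6 + C\right)$)
$\left(37 + D{\left(9 \right)}\right) \left(25 - 73\right) \left(-156 + 1\right) = \left(37 + \left(4 + 9^{2} + 7 \cdot 9\right)\right) \left(25 - 73\right) \left(-156 + 1\right) = \left(37 + \left(4 + 81 + 63\right)\right) \left(-48\right) \left(-155\right) = \left(37 + 148\right) \left(-48\right) \left(-155\right) = 185 \left(-48\right) \left(-155\right) = \left(-8880\right) \left(-155\right) = 1376400$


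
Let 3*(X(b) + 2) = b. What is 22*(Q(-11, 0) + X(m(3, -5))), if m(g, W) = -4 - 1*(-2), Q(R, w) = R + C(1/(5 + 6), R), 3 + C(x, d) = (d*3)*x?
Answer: -1298/3 ≈ -432.67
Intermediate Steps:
C(x, d) = -3 + 3*d*x (C(x, d) = -3 + (d*3)*x = -3 + (3*d)*x = -3 + 3*d*x)
Q(R, w) = -3 + 14*R/11 (Q(R, w) = R + (-3 + 3*R/(5 + 6)) = R + (-3 + 3*R/11) = -3 + 14*R/11)
m(g, W) = -2 (m(g, W) = -4 + 2 = -2)
X(b) = -2 + b/3
22*(Q(-11, 0) + X(m(3, -5))) = 22*((-3 + (14/11)*(-11)) + (-2 + (⅓)*(-2))) = 22*((-3 - 14) + (-2 - ⅔)) = 22*(-17 - 8/3) = 22*(-59/3) = -1298/3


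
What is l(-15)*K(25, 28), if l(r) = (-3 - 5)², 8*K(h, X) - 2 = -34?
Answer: -256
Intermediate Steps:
K(h, X) = -4 (K(h, X) = ¼ + (⅛)*(-34) = ¼ - 17/4 = -4)
l(r) = 64 (l(r) = (-8)² = 64)
l(-15)*K(25, 28) = 64*(-4) = -256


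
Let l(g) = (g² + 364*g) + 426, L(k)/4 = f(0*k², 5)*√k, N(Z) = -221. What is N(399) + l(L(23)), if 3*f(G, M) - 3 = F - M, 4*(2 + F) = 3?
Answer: 5732/9 - 4732*√23/3 ≈ -6927.7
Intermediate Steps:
F = -5/4 (F = -2 + (¼)*3 = -2 + ¾ = -5/4 ≈ -1.2500)
f(G, M) = 7/12 - M/3 (f(G, M) = 1 + (-5/4 - M)/3 = 1 + (-5/12 - M/3) = 7/12 - M/3)
L(k) = -13*√k/3 (L(k) = 4*((7/12 - ⅓*5)*√k) = 4*((7/12 - 5/3)*√k) = 4*(-13*√k/12) = -13*√k/3)
l(g) = 426 + g² + 364*g
N(399) + l(L(23)) = -221 + (426 + (-13*√23/3)² + 364*(-13*√23/3)) = -221 + (426 + 3887/9 - 4732*√23/3) = -221 + (7721/9 - 4732*√23/3) = 5732/9 - 4732*√23/3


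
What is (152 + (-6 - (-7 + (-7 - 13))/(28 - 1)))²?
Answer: 21609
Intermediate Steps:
(152 + (-6 - (-7 + (-7 - 13))/(28 - 1)))² = (152 + (-6 - (-7 - 20)/27))² = (152 + (-6 - (-27)/27))² = (152 + (-6 - 1*(-1)))² = (152 + (-6 + 1))² = (152 - 5)² = 147² = 21609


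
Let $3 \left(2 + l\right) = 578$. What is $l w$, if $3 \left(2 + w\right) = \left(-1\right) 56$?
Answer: $- \frac{35464}{9} \approx -3940.4$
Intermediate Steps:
$l = \frac{572}{3}$ ($l = -2 + \frac{1}{3} \cdot 578 = -2 + \frac{578}{3} = \frac{572}{3} \approx 190.67$)
$w = - \frac{62}{3}$ ($w = -2 + \frac{\left(-1\right) 56}{3} = -2 + \frac{1}{3} \left(-56\right) = -2 - \frac{56}{3} = - \frac{62}{3} \approx -20.667$)
$l w = \frac{572}{3} \left(- \frac{62}{3}\right) = - \frac{35464}{9}$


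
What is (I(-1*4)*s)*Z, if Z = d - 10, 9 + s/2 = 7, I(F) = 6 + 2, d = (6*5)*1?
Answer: -640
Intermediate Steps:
d = 30 (d = 30*1 = 30)
I(F) = 8
s = -4 (s = -18 + 2*7 = -18 + 14 = -4)
Z = 20 (Z = 30 - 10 = 20)
(I(-1*4)*s)*Z = (8*(-4))*20 = -32*20 = -640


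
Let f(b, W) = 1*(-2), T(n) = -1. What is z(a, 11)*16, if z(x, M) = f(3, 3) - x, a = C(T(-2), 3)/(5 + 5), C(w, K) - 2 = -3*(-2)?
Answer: -224/5 ≈ -44.800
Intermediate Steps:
f(b, W) = -2
C(w, K) = 8 (C(w, K) = 2 - 3*(-2) = 2 + 6 = 8)
a = ⅘ (a = 8/(5 + 5) = 8/10 = 8*(⅒) = ⅘ ≈ 0.80000)
z(x, M) = -2 - x
z(a, 11)*16 = (-2 - 1*⅘)*16 = (-2 - ⅘)*16 = -14/5*16 = -224/5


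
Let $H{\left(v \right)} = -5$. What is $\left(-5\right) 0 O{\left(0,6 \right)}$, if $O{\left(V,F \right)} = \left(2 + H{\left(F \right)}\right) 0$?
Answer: $0$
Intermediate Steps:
$O{\left(V,F \right)} = 0$ ($O{\left(V,F \right)} = \left(2 - 5\right) 0 = \left(-3\right) 0 = 0$)
$\left(-5\right) 0 O{\left(0,6 \right)} = \left(-5\right) 0 \cdot 0 = 0 \cdot 0 = 0$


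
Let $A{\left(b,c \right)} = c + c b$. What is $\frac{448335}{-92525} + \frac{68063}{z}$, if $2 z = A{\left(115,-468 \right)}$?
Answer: $- \frac{127359547}{17320680} \approx -7.353$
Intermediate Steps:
$A{\left(b,c \right)} = c + b c$
$z = -27144$ ($z = \frac{\left(-468\right) \left(1 + 115\right)}{2} = \frac{\left(-468\right) 116}{2} = \frac{1}{2} \left(-54288\right) = -27144$)
$\frac{448335}{-92525} + \frac{68063}{z} = \frac{448335}{-92525} + \frac{68063}{-27144} = 448335 \left(- \frac{1}{92525}\right) + 68063 \left(- \frac{1}{27144}\right) = - \frac{89667}{18505} - \frac{2347}{936} = - \frac{127359547}{17320680}$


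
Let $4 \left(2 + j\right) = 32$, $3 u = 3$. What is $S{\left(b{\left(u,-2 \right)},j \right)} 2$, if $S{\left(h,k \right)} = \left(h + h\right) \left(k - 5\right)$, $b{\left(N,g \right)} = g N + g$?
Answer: $-16$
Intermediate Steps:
$u = 1$ ($u = \frac{1}{3} \cdot 3 = 1$)
$b{\left(N,g \right)} = g + N g$ ($b{\left(N,g \right)} = N g + g = g + N g$)
$j = 6$ ($j = -2 + \frac{1}{4} \cdot 32 = -2 + 8 = 6$)
$S{\left(h,k \right)} = 2 h \left(-5 + k\right)$
$S{\left(b{\left(u,-2 \right)},j \right)} 2 = 2 \left(- 2 \left(1 + 1\right)\right) \left(-5 + 6\right) 2 = 2 \left(\left(-2\right) 2\right) 1 \cdot 2 = 2 \left(-4\right) 1 \cdot 2 = \left(-8\right) 2 = -16$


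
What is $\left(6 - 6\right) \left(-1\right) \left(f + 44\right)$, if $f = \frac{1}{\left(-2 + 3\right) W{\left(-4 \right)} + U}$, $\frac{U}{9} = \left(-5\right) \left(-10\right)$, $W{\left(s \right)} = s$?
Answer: $0$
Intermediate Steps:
$U = 450$ ($U = 9 \left(\left(-5\right) \left(-10\right)\right) = 9 \cdot 50 = 450$)
$f = \frac{1}{446}$ ($f = \frac{1}{\left(-2 + 3\right) \left(-4\right) + 450} = \frac{1}{1 \left(-4\right) + 450} = \frac{1}{-4 + 450} = \frac{1}{446} \approx 0.0022422$)
$\left(6 - 6\right) \left(-1\right) \left(f + 44\right) = \left(6 - 6\right) \left(-1\right) \left(\frac{1}{446} + 44\right) = 0 \left(-1\right) \frac{19625}{446} = 0 \cdot \frac{19625}{446} = 0$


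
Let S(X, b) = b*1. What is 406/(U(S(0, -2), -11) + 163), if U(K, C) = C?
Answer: 203/76 ≈ 2.6711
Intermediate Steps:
S(X, b) = b
406/(U(S(0, -2), -11) + 163) = 406/(-11 + 163) = 406/152 = (1/152)*406 = 203/76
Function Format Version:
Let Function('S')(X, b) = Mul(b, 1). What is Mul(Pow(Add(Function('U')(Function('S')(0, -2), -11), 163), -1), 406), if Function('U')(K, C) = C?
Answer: Rational(203, 76) ≈ 2.6711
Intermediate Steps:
Function('S')(X, b) = b
Mul(Pow(Add(Function('U')(Function('S')(0, -2), -11), 163), -1), 406) = Mul(Pow(Add(-11, 163), -1), 406) = Mul(Pow(152, -1), 406) = Mul(Rational(1, 152), 406) = Rational(203, 76)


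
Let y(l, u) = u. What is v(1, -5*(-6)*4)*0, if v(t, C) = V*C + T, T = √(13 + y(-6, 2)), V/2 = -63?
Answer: 0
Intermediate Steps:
V = -126 (V = 2*(-63) = -126)
T = √15 (T = √(13 + 2) = √15 ≈ 3.8730)
v(t, C) = √15 - 126*C (v(t, C) = -126*C + √15 = √15 - 126*C)
v(1, -5*(-6)*4)*0 = (√15 - 126*(-5*(-6))*4)*0 = (√15 - 3780*4)*0 = (√15 - 126*120)*0 = (√15 - 15120)*0 = (-15120 + √15)*0 = 0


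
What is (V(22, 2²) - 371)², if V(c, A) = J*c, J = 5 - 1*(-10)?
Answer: 1681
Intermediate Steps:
J = 15 (J = 5 + 10 = 15)
V(c, A) = 15*c
(V(22, 2²) - 371)² = (15*22 - 371)² = (330 - 371)² = (-41)² = 1681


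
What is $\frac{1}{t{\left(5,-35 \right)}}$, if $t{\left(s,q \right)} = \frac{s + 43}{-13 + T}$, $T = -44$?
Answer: $- \frac{19}{16} \approx -1.1875$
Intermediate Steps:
$t{\left(s,q \right)} = - \frac{43}{57} - \frac{s}{57}$ ($t{\left(s,q \right)} = \frac{s + 43}{-13 - 44} = \frac{43 + s}{-57} = \left(43 + s\right) \left(- \frac{1}{57}\right) = - \frac{43}{57} - \frac{s}{57}$)
$\frac{1}{t{\left(5,-35 \right)}} = \frac{1}{- \frac{43}{57} - \frac{5}{57}} = \frac{1}{- \frac{16}{19}} = - \frac{19}{16}$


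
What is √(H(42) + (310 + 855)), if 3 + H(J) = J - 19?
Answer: √1185 ≈ 34.424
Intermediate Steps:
H(J) = -22 + J (H(J) = -3 + (J - 19) = -3 + (-19 + J) = -22 + J)
√(H(42) + (310 + 855)) = √((-22 + 42) + (310 + 855)) = √(20 + 1165) = √1185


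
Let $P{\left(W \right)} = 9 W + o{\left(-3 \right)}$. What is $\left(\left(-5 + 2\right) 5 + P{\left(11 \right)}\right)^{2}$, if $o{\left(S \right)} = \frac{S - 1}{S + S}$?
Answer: $\frac{64516}{9} \approx 7168.4$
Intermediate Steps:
$o{\left(S \right)} = \frac{-1 + S}{2 S}$
$P{\left(W \right)} = \frac{2}{3} + 9 W$ ($P{\left(W \right)} = 9 W + \frac{-1 - 3}{2 \left(-3\right)} = 9 W + \frac{1}{2} \left(- \frac{1}{3}\right) \left(-4\right) = 9 W + \frac{2}{3} = \frac{2}{3} + 9 W$)
$\left(\left(-5 + 2\right) 5 + P{\left(11 \right)}\right)^{2} = \left(\left(-5 + 2\right) 5 + \left(\frac{2}{3} + 9 \cdot 11\right)\right)^{2} = \left(\left(-3\right) 5 + \left(\frac{2}{3} + 99\right)\right)^{2} = \left(-15 + \frac{299}{3}\right)^{2} = \left(\frac{254}{3}\right)^{2} = \frac{64516}{9}$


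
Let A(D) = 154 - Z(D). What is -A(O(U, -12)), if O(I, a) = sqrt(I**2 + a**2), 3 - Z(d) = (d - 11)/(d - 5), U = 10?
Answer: -11086/73 + 4*sqrt(61)/73 ≈ -151.44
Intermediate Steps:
Z(d) = 3 - (-11 + d)/(-5 + d) (Z(d) = 3 - (d - 11)/(d - 5) = 3 - (-11 + d)/(-5 + d))
A(D) = 154 - 2*(-2 + D)/(-5 + D)
-A(O(U, -12)) = -2*(-383 + 76*sqrt(10**2 + (-12)**2))/(-5 + sqrt(10**2 + (-12)**2)) = -2*(-383 + 76*sqrt(100 + 144))/(-5 + sqrt(100 + 144)) = -2*(-383 + 76*sqrt(244))/(-5 + sqrt(244)) = -2*(-383 + 76*(2*sqrt(61)))/(-5 + 2*sqrt(61)) = -2*(-383 + 152*sqrt(61))/(-5 + 2*sqrt(61))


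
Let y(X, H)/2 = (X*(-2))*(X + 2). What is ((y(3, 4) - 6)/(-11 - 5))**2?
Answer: 1089/64 ≈ 17.016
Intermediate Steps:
y(X, H) = -4*X*(2 + X) (y(X, H) = 2*((X*(-2))*(X + 2)) = 2*((-2*X)*(2 + X)) = 2*(-2*X*(2 + X)) = -4*X*(2 + X))
((y(3, 4) - 6)/(-11 - 5))**2 = ((-4*3*(2 + 3) - 6)/(-11 - 5))**2 = ((-4*3*5 - 6)/(-16))**2 = ((-60 - 6)*(-1/16))**2 = (-66*(-1/16))**2 = (33/8)**2 = 1089/64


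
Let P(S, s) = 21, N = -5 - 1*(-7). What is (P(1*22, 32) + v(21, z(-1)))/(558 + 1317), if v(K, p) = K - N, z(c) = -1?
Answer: 8/375 ≈ 0.021333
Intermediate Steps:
N = 2 (N = -5 + 7 = 2)
v(K, p) = -2 + K (v(K, p) = K - 1*2 = K - 2 = -2 + K)
(P(1*22, 32) + v(21, z(-1)))/(558 + 1317) = (21 + (-2 + 21))/(558 + 1317) = (21 + 19)/1875 = 40*(1/1875) = 8/375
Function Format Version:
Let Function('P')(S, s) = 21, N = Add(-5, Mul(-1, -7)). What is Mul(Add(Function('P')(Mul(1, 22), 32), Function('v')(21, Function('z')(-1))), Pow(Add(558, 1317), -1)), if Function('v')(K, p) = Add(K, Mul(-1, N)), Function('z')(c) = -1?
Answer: Rational(8, 375) ≈ 0.021333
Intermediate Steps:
N = 2 (N = Add(-5, 7) = 2)
Function('v')(K, p) = Add(-2, K) (Function('v')(K, p) = Add(K, Mul(-1, 2)) = Add(K, -2) = Add(-2, K))
Mul(Add(Function('P')(Mul(1, 22), 32), Function('v')(21, Function('z')(-1))), Pow(Add(558, 1317), -1)) = Mul(Add(21, Add(-2, 21)), Pow(Add(558, 1317), -1)) = Mul(Add(21, 19), Pow(1875, -1)) = Mul(40, Rational(1, 1875)) = Rational(8, 375)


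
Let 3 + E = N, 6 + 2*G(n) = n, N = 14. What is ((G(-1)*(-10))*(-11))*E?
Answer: -4235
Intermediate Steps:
G(n) = -3 + n/2
E = 11 (E = -3 + 14 = 11)
((G(-1)*(-10))*(-11))*E = (((-3 + (½)*(-1))*(-10))*(-11))*11 = (((-3 - ½)*(-10))*(-11))*11 = (-7/2*(-10)*(-11))*11 = (35*(-11))*11 = -385*11 = -4235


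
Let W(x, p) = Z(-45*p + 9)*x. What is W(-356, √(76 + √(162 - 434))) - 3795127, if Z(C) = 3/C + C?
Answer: -14343261095183/3776201 + 120991733520*√(19 + I*√17)/3776201 - 35600*I*√17/11328603 - 356000*I*√17*√(19 + I*√17)/11328603 ≈ -3.6579e+6 + 15066.0*I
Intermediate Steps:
Z(C) = C + 3/C
W(x, p) = x*(9 - 45*p + 3/(9 - 45*p)) (W(x, p) = ((-45*p + 9) + 3/(-45*p + 9))*x = ((9 - 45*p) + 3/(9 - 45*p))*x = (9 - 45*p + 3/(9 - 45*p))*x = x*(9 - 45*p + 3/(9 - 45*p)))
W(-356, √(76 + √(162 - 434))) - 3795127 = (⅓)*(-356)*(1 + 27*(1 - 5*√(76 + √(162 - 434)))²)/(1 - 5*√(76 + √(162 - 434))) - 3795127 = (⅓)*(-356)*(1 + 27*(1 - 5*√(76 + √(-272)))²)/(1 - 5*√(76 + √(-272))) - 3795127 = (⅓)*(-356)*(1 + 27*(1 - 5*√(76 + 4*I*√17))²)/(1 - 5*√(76 + 4*I*√17)) - 3795127 = -356*(1 + 27*(1 - 5*√(76 + 4*I*√17))²)/(3*(1 - 5*√(76 + 4*I*√17))) - 3795127 = -3795127 - 356*(1 + 27*(1 - 5*√(76 + 4*I*√17))²)/(3*(1 - 5*√(76 + 4*I*√17)))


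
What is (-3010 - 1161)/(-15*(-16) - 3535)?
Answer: 4171/3295 ≈ 1.2659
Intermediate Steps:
(-3010 - 1161)/(-15*(-16) - 3535) = -4171/(240 - 3535) = -4171/(-3295) = -4171*(-1/3295) = 4171/3295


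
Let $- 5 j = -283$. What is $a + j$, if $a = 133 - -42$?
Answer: $\frac{1158}{5} \approx 231.6$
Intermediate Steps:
$a = 175$ ($a = 133 + 42 = 175$)
$j = \frac{283}{5}$ ($j = \left(- \frac{1}{5}\right) \left(-283\right) = \frac{283}{5} \approx 56.6$)
$a + j = 175 + \frac{283}{5} = \frac{1158}{5}$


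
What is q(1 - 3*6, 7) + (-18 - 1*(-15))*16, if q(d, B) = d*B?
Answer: -167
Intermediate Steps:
q(d, B) = B*d
q(1 - 3*6, 7) + (-18 - 1*(-15))*16 = 7*(1 - 3*6) + (-18 - 1*(-15))*16 = 7*(1 - 18) + (-18 + 15)*16 = 7*(-17) - 3*16 = -119 - 48 = -167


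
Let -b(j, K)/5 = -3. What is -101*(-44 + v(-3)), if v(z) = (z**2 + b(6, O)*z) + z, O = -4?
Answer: 8383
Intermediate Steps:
b(j, K) = 15 (b(j, K) = -5*(-3) = 15)
v(z) = z**2 + 16*z (v(z) = (z**2 + 15*z) + z = z**2 + 16*z)
-101*(-44 + v(-3)) = -101*(-44 - 3*(16 - 3)) = -101*(-44 - 3*13) = -101*(-44 - 39) = -101*(-83) = 8383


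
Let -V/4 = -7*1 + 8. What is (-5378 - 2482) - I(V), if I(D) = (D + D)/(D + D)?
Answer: -7861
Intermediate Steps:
V = -4 (V = -4*(-7*1 + 8) = -4*(-7 + 8) = -4*1 = -4)
I(D) = 1 (I(D) = (2*D)/((2*D)) = (2*D)*(1/(2*D)) = 1)
(-5378 - 2482) - I(V) = (-5378 - 2482) - 1*1 = -7860 - 1 = -7861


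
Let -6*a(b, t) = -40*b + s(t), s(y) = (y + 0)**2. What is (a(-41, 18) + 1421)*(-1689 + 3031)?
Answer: 4403102/3 ≈ 1.4677e+6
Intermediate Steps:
s(y) = y**2
a(b, t) = -t**2/6 + 20*b/3 (a(b, t) = -(-40*b + t**2)/6 = -(t**2 - 40*b)/6 = -t**2/6 + 20*b/3)
(a(-41, 18) + 1421)*(-1689 + 3031) = ((-1/6*18**2 + (20/3)*(-41)) + 1421)*(-1689 + 3031) = ((-1/6*324 - 820/3) + 1421)*1342 = ((-54 - 820/3) + 1421)*1342 = (-982/3 + 1421)*1342 = (3281/3)*1342 = 4403102/3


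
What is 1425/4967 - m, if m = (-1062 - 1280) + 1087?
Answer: 6235010/4967 ≈ 1255.3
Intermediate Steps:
m = -1255 (m = -2342 + 1087 = -1255)
1425/4967 - m = 1425/4967 - 1*(-1255) = 1425*(1/4967) + 1255 = 1425/4967 + 1255 = 6235010/4967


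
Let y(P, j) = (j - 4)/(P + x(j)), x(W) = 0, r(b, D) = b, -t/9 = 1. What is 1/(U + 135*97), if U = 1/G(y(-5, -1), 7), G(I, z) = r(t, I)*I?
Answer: 9/117854 ≈ 7.6366e-5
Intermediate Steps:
t = -9 (t = -9*1 = -9)
y(P, j) = (-4 + j)/P (y(P, j) = (j - 4)/(P + 0) = (-4 + j)/P)
G(I, z) = -9*I
U = -1/9 (U = 1/(-9*(-4 - 1)/(-5)) = 1/(-(-9)*(-5)/5) = 1/(-9*1) = 1/(-9) = -1/9 ≈ -0.11111)
1/(U + 135*97) = 1/(-1/9 + 135*97) = 1/(-1/9 + 13095) = 1/(117854/9) = 9/117854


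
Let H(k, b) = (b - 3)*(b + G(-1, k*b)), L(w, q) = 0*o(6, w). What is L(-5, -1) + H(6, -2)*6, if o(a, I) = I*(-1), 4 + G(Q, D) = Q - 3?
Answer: 300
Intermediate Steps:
G(Q, D) = -7 + Q (G(Q, D) = -4 + (Q - 3) = -4 + (-3 + Q) = -7 + Q)
o(a, I) = -I
L(w, q) = 0 (L(w, q) = 0*(-w) = 0)
H(k, b) = (-8 + b)*(-3 + b) (H(k, b) = (b - 3)*(b + (-7 - 1)) = (-3 + b)*(b - 8) = (-3 + b)*(-8 + b) = (-8 + b)*(-3 + b))
L(-5, -1) + H(6, -2)*6 = 0 + (24 + (-2)² - 11*(-2))*6 = 0 + (24 + 4 + 22)*6 = 0 + 50*6 = 0 + 300 = 300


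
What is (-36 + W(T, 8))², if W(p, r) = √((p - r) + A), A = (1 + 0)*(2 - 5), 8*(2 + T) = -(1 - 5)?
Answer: 2567/2 - 180*I*√2 ≈ 1283.5 - 254.56*I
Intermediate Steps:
T = -3/2 (T = -2 + (-(1 - 5))/8 = -2 + (-1*(-4))/8 = -2 + (⅛)*4 = -2 + ½ = -3/2 ≈ -1.5000)
A = -3 (A = 1*(-3) = -3)
W(p, r) = √(-3 + p - r) (W(p, r) = √((p - r) - 3) = √(-3 + p - r))
(-36 + W(T, 8))² = (-36 + √(-3 - 3/2 - 1*8))² = (-36 + √(-3 - 3/2 - 8))² = (-36 + √(-25/2))² = (-36 + 5*I*√2/2)²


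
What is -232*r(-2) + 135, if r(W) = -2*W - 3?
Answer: -97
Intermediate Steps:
r(W) = -3 - 2*W
-232*r(-2) + 135 = -232*(-3 - 2*(-2)) + 135 = -232*(-3 + 4) + 135 = -232*1 + 135 = -232 + 135 = -97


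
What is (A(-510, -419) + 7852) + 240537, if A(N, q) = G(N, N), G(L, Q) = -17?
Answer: 248372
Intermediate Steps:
A(N, q) = -17
(A(-510, -419) + 7852) + 240537 = (-17 + 7852) + 240537 = 7835 + 240537 = 248372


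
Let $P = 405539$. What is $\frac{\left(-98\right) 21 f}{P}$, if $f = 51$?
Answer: $- \frac{104958}{405539} \approx -0.25881$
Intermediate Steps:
$\frac{\left(-98\right) 21 f}{P} = \frac{\left(-98\right) 21 \cdot 51}{405539} = \left(-2058\right) 51 \cdot \frac{1}{405539} = \left(-104958\right) \frac{1}{405539} = - \frac{104958}{405539}$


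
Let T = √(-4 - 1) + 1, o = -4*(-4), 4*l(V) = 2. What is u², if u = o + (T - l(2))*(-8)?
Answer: -176 - 192*I*√5 ≈ -176.0 - 429.33*I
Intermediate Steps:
l(V) = ½ (l(V) = (¼)*2 = ½)
o = 16
T = 1 + I*√5 (T = √(-5) + 1 = I*√5 + 1 = 1 + I*√5 ≈ 1.0 + 2.2361*I)
u = 12 - 8*I*√5 (u = 16 + ((1 + I*√5) - 1*½)*(-8) = 16 + ((1 + I*√5) - ½)*(-8) = 16 + (½ + I*√5)*(-8) = 16 + (-4 - 8*I*√5) = 12 - 8*I*√5 ≈ 12.0 - 17.889*I)
u² = (12 - 8*I*√5)²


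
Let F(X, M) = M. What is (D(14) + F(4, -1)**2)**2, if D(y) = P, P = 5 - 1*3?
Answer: 9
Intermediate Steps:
P = 2 (P = 5 - 3 = 2)
D(y) = 2
(D(14) + F(4, -1)**2)**2 = (2 + (-1)**2)**2 = (2 + 1)**2 = 3**2 = 9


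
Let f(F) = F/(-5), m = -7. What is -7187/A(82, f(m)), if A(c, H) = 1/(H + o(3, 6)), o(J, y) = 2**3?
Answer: -337789/5 ≈ -67558.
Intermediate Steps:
o(J, y) = 8
f(F) = -F/5 (f(F) = F*(-1/5) = -F/5)
A(c, H) = 1/(8 + H) (A(c, H) = 1/(H + 8) = 1/(8 + H))
-7187/A(82, f(m)) = -7187/(1/(8 - 1/5*(-7))) = -7187/(1/(8 + 7/5)) = -7187/(1/(47/5)) = -7187/5/47 = -7187*47/5 = -337789/5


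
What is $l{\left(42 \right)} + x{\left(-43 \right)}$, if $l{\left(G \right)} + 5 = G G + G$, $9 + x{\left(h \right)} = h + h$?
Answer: $1706$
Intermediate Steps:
$x{\left(h \right)} = -9 + 2 h$ ($x{\left(h \right)} = -9 + \left(h + h\right) = -9 + 2 h$)
$l{\left(G \right)} = -5 + G + G^{2}$ ($l{\left(G \right)} = -5 + \left(G G + G\right) = -5 + \left(G^{2} + G\right) = -5 + \left(G + G^{2}\right) = -5 + G + G^{2}$)
$l{\left(42 \right)} + x{\left(-43 \right)} = \left(-5 + 42 + 42^{2}\right) + \left(-9 + 2 \left(-43\right)\right) = \left(-5 + 42 + 1764\right) - 95 = 1801 - 95 = 1706$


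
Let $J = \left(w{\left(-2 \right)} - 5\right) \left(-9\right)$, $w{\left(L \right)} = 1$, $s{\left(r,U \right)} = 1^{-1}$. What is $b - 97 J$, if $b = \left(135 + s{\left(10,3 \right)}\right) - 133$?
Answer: $-3489$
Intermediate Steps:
$s{\left(r,U \right)} = 1$
$J = 36$ ($J = \left(1 - 5\right) \left(-9\right) = \left(-4\right) \left(-9\right) = 36$)
$b = 3$ ($b = \left(135 + 1\right) - 133 = 136 - 133 = 3$)
$b - 97 J = 3 - 3492 = -3489$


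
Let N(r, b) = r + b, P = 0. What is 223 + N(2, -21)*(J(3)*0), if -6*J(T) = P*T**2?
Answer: 223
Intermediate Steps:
N(r, b) = b + r
J(T) = 0 (J(T) = -0*T**2 = -1/6*0 = 0)
223 + N(2, -21)*(J(3)*0) = 223 + (-21 + 2)*(0*0) = 223 - 19*0 = 223 + 0 = 223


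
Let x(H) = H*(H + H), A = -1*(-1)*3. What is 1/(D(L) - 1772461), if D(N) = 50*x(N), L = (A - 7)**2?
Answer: -1/1746861 ≈ -5.7246e-7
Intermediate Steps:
A = 3 (A = 1*3 = 3)
x(H) = 2*H**2 (x(H) = H*(2*H) = 2*H**2)
L = 16 (L = (3 - 7)**2 = (-4)**2 = 16)
D(N) = 100*N**2 (D(N) = 50*(2*N**2) = 100*N**2)
1/(D(L) - 1772461) = 1/(100*16**2 - 1772461) = 1/(100*256 - 1772461) = 1/(25600 - 1772461) = 1/(-1746861) = -1/1746861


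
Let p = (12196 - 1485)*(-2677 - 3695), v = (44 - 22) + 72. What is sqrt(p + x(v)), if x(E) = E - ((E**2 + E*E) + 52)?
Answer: I*sqrt(68268122) ≈ 8262.5*I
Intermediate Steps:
v = 94 (v = 22 + 72 = 94)
p = -68250492 (p = 10711*(-6372) = -68250492)
x(E) = -52 + E - 2*E**2 (x(E) = E - ((E**2 + E**2) + 52) = E - (2*E**2 + 52) = E - (52 + 2*E**2) = E + (-52 - 2*E**2) = -52 + E - 2*E**2)
sqrt(p + x(v)) = sqrt(-68250492 + (-52 + 94 - 2*94**2)) = sqrt(-68250492 + (-52 + 94 - 2*8836)) = sqrt(-68250492 + (-52 + 94 - 17672)) = sqrt(-68250492 - 17630) = sqrt(-68268122) = I*sqrt(68268122)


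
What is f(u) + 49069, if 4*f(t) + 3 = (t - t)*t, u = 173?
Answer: 196273/4 ≈ 49068.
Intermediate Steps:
f(t) = -¾ (f(t) = -¾ + ((t - t)*t)/4 = -¾ + (0*t)/4 = -¾ + (¼)*0 = -¾ + 0 = -¾)
f(u) + 49069 = -¾ + 49069 = 196273/4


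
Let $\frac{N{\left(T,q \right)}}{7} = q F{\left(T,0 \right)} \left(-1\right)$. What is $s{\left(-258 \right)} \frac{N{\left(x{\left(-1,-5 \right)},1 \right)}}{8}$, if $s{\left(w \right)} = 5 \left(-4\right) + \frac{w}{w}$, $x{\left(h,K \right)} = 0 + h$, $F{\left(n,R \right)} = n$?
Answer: $- \frac{133}{8} \approx -16.625$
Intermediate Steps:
$x{\left(h,K \right)} = h$
$s{\left(w \right)} = -19$ ($s{\left(w \right)} = -20 + 1 = -19$)
$N{\left(T,q \right)} = - 7 T q$ ($N{\left(T,q \right)} = 7 q T \left(-1\right) = 7 T q \left(-1\right) = 7 \left(- T q\right) = - 7 T q$)
$s{\left(-258 \right)} \frac{N{\left(x{\left(-1,-5 \right)},1 \right)}}{8} = - 19 \frac{\left(-7\right) \left(-1\right) 1}{8} = - 19 \cdot 7 \cdot \frac{1}{8} = \left(-19\right) \frac{7}{8} = - \frac{133}{8}$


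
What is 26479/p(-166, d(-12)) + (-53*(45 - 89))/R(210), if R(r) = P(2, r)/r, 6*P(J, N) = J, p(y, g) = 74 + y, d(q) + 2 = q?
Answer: 135136241/92 ≈ 1.4689e+6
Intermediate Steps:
d(q) = -2 + q
P(J, N) = J/6
R(r) = 1/(3*r) (R(r) = ((1/6)*2)/r = 1/(3*r))
26479/p(-166, d(-12)) + (-53*(45 - 89))/R(210) = 26479/(74 - 166) + (-53*(45 - 89))/(((1/3)/210)) = 26479/(-92) + (-53*(-44))/(((1/3)*(1/210))) = 26479*(-1/92) + 2332/(1/630) = -26479/92 + 2332*630 = -26479/92 + 1469160 = 135136241/92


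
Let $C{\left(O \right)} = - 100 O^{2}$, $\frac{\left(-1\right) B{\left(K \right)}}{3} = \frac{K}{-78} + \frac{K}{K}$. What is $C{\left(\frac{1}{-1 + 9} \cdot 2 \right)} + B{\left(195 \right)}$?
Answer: $- \frac{7}{4} \approx -1.75$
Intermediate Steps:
$B{\left(K \right)} = -3 + \frac{K}{26}$ ($B{\left(K \right)} = - 3 \left(\frac{K}{-78} + \frac{K}{K}\right) = - 3 \left(K \left(- \frac{1}{78}\right) + 1\right) = - 3 \left(- \frac{K}{78} + 1\right) = - 3 \left(1 - \frac{K}{78}\right) = -3 + \frac{K}{26}$)
$C{\left(\frac{1}{-1 + 9} \cdot 2 \right)} + B{\left(195 \right)} = - 100 \left(\frac{1}{-1 + 9} \cdot 2\right)^{2} + \left(-3 + \frac{1}{26} \cdot 195\right) = - 100 \left(\frac{1}{8} \cdot 2\right)^{2} + \left(-3 + \frac{15}{2}\right) = - 100 \left(\frac{1}{8} \cdot 2\right)^{2} + \frac{9}{2} = - \frac{100}{16} + \frac{9}{2} = \left(-100\right) \frac{1}{16} + \frac{9}{2} = - \frac{25}{4} + \frac{9}{2} = - \frac{7}{4}$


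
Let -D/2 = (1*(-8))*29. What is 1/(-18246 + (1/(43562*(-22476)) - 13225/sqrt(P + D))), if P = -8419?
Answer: -27828610250779422303823176/507794355837766108175330818519 - 2535591834884397890880*I*sqrt(7955)/507794355837766108175330818519 ≈ -5.4803e-5 - 4.4536e-7*I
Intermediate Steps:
D = 464 (D = -2*1*(-8)*29 = -(-16)*29 = -2*(-232) = 464)
1/(-18246 + (1/(43562*(-22476)) - 13225/sqrt(P + D))) = 1/(-18246 + (1/(43562*(-22476)) - 13225/sqrt(-8419 + 464))) = 1/(-18246 + ((1/43562)*(-1/22476) - 13225*(-I*sqrt(7955)/7955))) = 1/(-18246 + (-1/979099512 - 13225*(-I*sqrt(7955)/7955))) = 1/(-18246 + (-1/979099512 - (-2645)*I*sqrt(7955)/1591)) = 1/(-18246 + (-1/979099512 + 2645*I*sqrt(7955)/1591)) = 1/(-17864649695953/979099512 + 2645*I*sqrt(7955)/1591)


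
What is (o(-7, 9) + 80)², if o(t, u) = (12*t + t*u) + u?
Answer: 3364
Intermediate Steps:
o(t, u) = u + 12*t + t*u
(o(-7, 9) + 80)² = ((9 + 12*(-7) - 7*9) + 80)² = ((9 - 84 - 63) + 80)² = (-138 + 80)² = (-58)² = 3364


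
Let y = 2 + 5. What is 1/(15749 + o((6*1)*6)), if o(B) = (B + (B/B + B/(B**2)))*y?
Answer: 36/576295 ≈ 6.2468e-5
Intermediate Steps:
y = 7
o(B) = 7 + 7*B + 7/B (o(B) = (B + (B/B + B/(B**2)))*7 = (B + (1 + B/B**2))*7 = (B + (1 + 1/B))*7 = (1 + B + 1/B)*7 = 7 + 7*B + 7/B)
1/(15749 + o((6*1)*6)) = 1/(15749 + (7 + 7*((6*1)*6) + 7/(((6*1)*6)))) = 1/(15749 + (7 + 7*(6*6) + 7/((6*6)))) = 1/(15749 + (7 + 7*36 + 7/36)) = 1/(15749 + (7 + 252 + 7*(1/36))) = 1/(15749 + (7 + 252 + 7/36)) = 1/(15749 + 9331/36) = 1/(576295/36) = 36/576295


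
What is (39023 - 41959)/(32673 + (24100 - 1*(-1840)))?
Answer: -2936/58613 ≈ -0.050091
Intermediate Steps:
(39023 - 41959)/(32673 + (24100 - 1*(-1840))) = -2936/(32673 + (24100 + 1840)) = -2936/(32673 + 25940) = -2936/58613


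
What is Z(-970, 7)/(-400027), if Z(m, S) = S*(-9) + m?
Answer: 1033/400027 ≈ 0.0025823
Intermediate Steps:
Z(m, S) = m - 9*S (Z(m, S) = -9*S + m = m - 9*S)
Z(-970, 7)/(-400027) = (-970 - 9*7)/(-400027) = (-970 - 63)*(-1/400027) = -1033*(-1/400027) = 1033/400027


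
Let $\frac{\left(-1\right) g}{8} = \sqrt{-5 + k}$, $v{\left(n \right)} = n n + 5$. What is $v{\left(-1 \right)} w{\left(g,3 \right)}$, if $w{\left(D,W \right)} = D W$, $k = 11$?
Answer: $- 144 \sqrt{6} \approx -352.73$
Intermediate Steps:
$v{\left(n \right)} = 5 + n^{2}$ ($v{\left(n \right)} = n^{2} + 5 = 5 + n^{2}$)
$g = - 8 \sqrt{6}$ ($g = - 8 \sqrt{-5 + 11} = - 8 \sqrt{6} \approx -19.596$)
$v{\left(-1 \right)} w{\left(g,3 \right)} = \left(5 + \left(-1\right)^{2}\right) - 8 \sqrt{6} \cdot 3 = \left(5 + 1\right) \left(- 24 \sqrt{6}\right) = 6 \left(- 24 \sqrt{6}\right) = - 144 \sqrt{6}$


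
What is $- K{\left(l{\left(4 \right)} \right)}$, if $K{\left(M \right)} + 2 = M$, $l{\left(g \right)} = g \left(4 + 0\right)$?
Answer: $-14$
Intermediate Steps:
$l{\left(g \right)} = 4 g$ ($l{\left(g \right)} = g 4 = 4 g$)
$K{\left(M \right)} = -2 + M$
$- K{\left(l{\left(4 \right)} \right)} = - (-2 + 4 \cdot 4) = - (-2 + 16) = \left(-1\right) 14 = -14$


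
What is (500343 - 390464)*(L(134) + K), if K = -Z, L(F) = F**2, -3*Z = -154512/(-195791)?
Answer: 386298820361300/195791 ≈ 1.9730e+9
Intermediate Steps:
Z = -51504/195791 (Z = -(-51504)/(-195791) = -(-51504)*(-1)/195791 = -1/3*154512/195791 = -51504/195791 ≈ -0.26306)
K = 51504/195791 (K = -1*(-51504/195791) = 51504/195791 ≈ 0.26306)
(500343 - 390464)*(L(134) + K) = (500343 - 390464)*(134**2 + 51504/195791) = 109879*(17956 + 51504/195791) = 109879*(3515674700/195791) = 386298820361300/195791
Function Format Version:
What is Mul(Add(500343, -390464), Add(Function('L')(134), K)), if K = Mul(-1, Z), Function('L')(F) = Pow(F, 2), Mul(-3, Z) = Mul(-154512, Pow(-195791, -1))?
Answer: Rational(386298820361300, 195791) ≈ 1.9730e+9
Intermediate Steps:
Z = Rational(-51504, 195791) (Z = Mul(Rational(-1, 3), Mul(-154512, Pow(-195791, -1))) = Mul(Rational(-1, 3), Mul(-154512, Rational(-1, 195791))) = Mul(Rational(-1, 3), Rational(154512, 195791)) = Rational(-51504, 195791) ≈ -0.26306)
K = Rational(51504, 195791) (K = Mul(-1, Rational(-51504, 195791)) = Rational(51504, 195791) ≈ 0.26306)
Mul(Add(500343, -390464), Add(Function('L')(134), K)) = Mul(Add(500343, -390464), Add(Pow(134, 2), Rational(51504, 195791))) = Mul(109879, Add(17956, Rational(51504, 195791))) = Mul(109879, Rational(3515674700, 195791)) = Rational(386298820361300, 195791)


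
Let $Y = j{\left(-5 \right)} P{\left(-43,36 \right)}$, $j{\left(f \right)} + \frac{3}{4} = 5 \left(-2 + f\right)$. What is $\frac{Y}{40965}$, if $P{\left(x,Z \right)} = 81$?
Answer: $- \frac{3861}{54620} \approx -0.070688$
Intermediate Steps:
$j{\left(f \right)} = - \frac{43}{4} + 5 f$ ($j{\left(f \right)} = - \frac{3}{4} + 5 \left(-2 + f\right) = - \frac{3}{4} + \left(-10 + 5 f\right) = - \frac{43}{4} + 5 f$)
$Y = - \frac{11583}{4}$ ($Y = \left(- \frac{43}{4} + 5 \left(-5\right)\right) 81 = \left(- \frac{43}{4} - 25\right) 81 = \left(- \frac{143}{4}\right) 81 = - \frac{11583}{4} \approx -2895.8$)
$\frac{Y}{40965} = - \frac{11583}{4 \cdot 40965} = \left(- \frac{11583}{4}\right) \frac{1}{40965} = - \frac{3861}{54620}$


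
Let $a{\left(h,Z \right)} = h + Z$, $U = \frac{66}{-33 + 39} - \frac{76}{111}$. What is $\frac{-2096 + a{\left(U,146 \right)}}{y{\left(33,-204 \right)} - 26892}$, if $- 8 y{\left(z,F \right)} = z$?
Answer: $\frac{101320}{1404927} \approx 0.072118$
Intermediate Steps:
$U = \frac{1145}{111}$ ($U = \frac{66}{6} - \frac{76}{111} = 66 \cdot \frac{1}{6} - \frac{76}{111} = 11 - \frac{76}{111} = \frac{1145}{111} \approx 10.315$)
$y{\left(z,F \right)} = - \frac{z}{8}$
$a{\left(h,Z \right)} = Z + h$
$\frac{-2096 + a{\left(U,146 \right)}}{y{\left(33,-204 \right)} - 26892} = \frac{-2096 + \left(146 + \frac{1145}{111}\right)}{\left(- \frac{1}{8}\right) 33 - 26892} = \frac{-2096 + \frac{17351}{111}}{- \frac{33}{8} - 26892} = - \frac{215305}{111 \left(- \frac{215169}{8}\right)} = \left(- \frac{215305}{111}\right) \left(- \frac{8}{215169}\right) = \frac{101320}{1404927}$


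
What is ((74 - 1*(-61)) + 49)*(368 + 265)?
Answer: 116472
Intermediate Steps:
((74 - 1*(-61)) + 49)*(368 + 265) = ((74 + 61) + 49)*633 = (135 + 49)*633 = 184*633 = 116472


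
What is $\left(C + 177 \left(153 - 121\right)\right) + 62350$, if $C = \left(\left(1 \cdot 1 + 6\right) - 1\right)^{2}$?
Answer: $68050$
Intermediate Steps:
$C = 36$ ($C = \left(\left(1 + 6\right) - 1\right)^{2} = \left(7 - 1\right)^{2} = 6^{2} = 36$)
$\left(C + 177 \left(153 - 121\right)\right) + 62350 = \left(36 + 177 \left(153 - 121\right)\right) + 62350 = \left(36 + 177 \cdot 32\right) + 62350 = \left(36 + 5664\right) + 62350 = 5700 + 62350 = 68050$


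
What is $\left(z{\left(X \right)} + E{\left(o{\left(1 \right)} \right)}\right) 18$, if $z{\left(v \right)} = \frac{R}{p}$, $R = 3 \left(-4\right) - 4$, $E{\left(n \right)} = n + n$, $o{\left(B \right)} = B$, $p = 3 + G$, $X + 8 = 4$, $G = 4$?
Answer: $- \frac{36}{7} \approx -5.1429$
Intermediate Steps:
$X = -4$ ($X = -8 + 4 = -4$)
$p = 7$ ($p = 3 + 4 = 7$)
$E{\left(n \right)} = 2 n$
$R = -16$ ($R = -12 - 4 = -16$)
$z{\left(v \right)} = - \frac{16}{7}$
$\left(z{\left(X \right)} + E{\left(o{\left(1 \right)} \right)}\right) 18 = \left(- \frac{16}{7} + 2 \cdot 1\right) 18 = \left(- \frac{16}{7} + 2\right) 18 = \left(- \frac{2}{7}\right) 18 = - \frac{36}{7}$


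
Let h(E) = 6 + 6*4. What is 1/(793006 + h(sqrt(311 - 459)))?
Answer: 1/793036 ≈ 1.2610e-6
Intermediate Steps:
h(E) = 30 (h(E) = 6 + 24 = 30)
1/(793006 + h(sqrt(311 - 459))) = 1/(793006 + 30) = 1/793036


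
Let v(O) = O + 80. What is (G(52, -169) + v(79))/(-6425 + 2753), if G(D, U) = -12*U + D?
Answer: -2239/3672 ≈ -0.60975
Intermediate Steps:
v(O) = 80 + O
G(D, U) = D - 12*U
(G(52, -169) + v(79))/(-6425 + 2753) = ((52 - 12*(-169)) + (80 + 79))/(-6425 + 2753) = ((52 + 2028) + 159)/(-3672) = (2080 + 159)*(-1/3672) = 2239*(-1/3672) = -2239/3672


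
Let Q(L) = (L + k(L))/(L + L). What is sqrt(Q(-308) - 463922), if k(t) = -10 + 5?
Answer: I*sqrt(44009448406)/308 ≈ 681.12*I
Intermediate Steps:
k(t) = -5
Q(L) = (-5 + L)/(2*L) (Q(L) = (L - 5)/(L + L) = (-5 + L)/((2*L)) = (-5 + L)*(1/(2*L)) = (-5 + L)/(2*L))
sqrt(Q(-308) - 463922) = sqrt((1/2)*(-5 - 308)/(-308) - 463922) = sqrt((1/2)*(-1/308)*(-313) - 463922) = sqrt(313/616 - 463922) = sqrt(-285775639/616) = I*sqrt(44009448406)/308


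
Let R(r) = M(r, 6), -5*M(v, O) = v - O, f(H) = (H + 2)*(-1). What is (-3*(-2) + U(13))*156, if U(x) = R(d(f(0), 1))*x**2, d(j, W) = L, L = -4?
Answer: 53664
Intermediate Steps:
f(H) = -2 - H (f(H) = (2 + H)*(-1) = -2 - H)
M(v, O) = -v/5 + O/5 (M(v, O) = -(v - O)/5 = -v/5 + O/5)
d(j, W) = -4
R(r) = 6/5 - r/5 (R(r) = -r/5 + (1/5)*6 = -r/5 + 6/5 = 6/5 - r/5)
U(x) = 2*x**2 (U(x) = (6/5 - 1/5*(-4))*x**2 = (6/5 + 4/5)*x**2 = 2*x**2)
(-3*(-2) + U(13))*156 = (-3*(-2) + 2*13**2)*156 = (6 + 2*169)*156 = (6 + 338)*156 = 344*156 = 53664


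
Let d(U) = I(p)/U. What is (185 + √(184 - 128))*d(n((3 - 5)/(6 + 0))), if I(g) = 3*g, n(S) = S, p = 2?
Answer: -3330 - 36*√14 ≈ -3464.7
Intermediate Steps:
d(U) = 6/U (d(U) = (3*2)/U = 6/U)
(185 + √(184 - 128))*d(n((3 - 5)/(6 + 0))) = (185 + √(184 - 128))*(6/(((3 - 5)/(6 + 0)))) = (185 + √56)*(6/((-2/6))) = (185 + 2*√14)*(6/((-2*⅙))) = (185 + 2*√14)*(6/(-⅓)) = (185 + 2*√14)*(6*(-3)) = (185 + 2*√14)*(-18) = -3330 - 36*√14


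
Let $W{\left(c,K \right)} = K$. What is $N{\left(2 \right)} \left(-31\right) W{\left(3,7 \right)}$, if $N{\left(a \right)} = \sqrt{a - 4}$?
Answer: $- 217 i \sqrt{2} \approx - 306.88 i$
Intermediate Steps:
$N{\left(a \right)} = \sqrt{-4 + a}$
$N{\left(2 \right)} \left(-31\right) W{\left(3,7 \right)} = \sqrt{-4 + 2} \left(-31\right) 7 = \sqrt{-2} \left(-31\right) 7 = i \sqrt{2} \left(-31\right) 7 = - 31 i \sqrt{2} \cdot 7 = - 217 i \sqrt{2}$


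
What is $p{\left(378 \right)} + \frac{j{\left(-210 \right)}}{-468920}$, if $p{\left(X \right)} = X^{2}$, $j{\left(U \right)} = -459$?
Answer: $\frac{67001165739}{468920} \approx 1.4288 \cdot 10^{5}$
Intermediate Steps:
$p{\left(378 \right)} + \frac{j{\left(-210 \right)}}{-468920} = 378^{2} - \frac{459}{-468920} = 142884 - - \frac{459}{468920} = 142884 + \frac{459}{468920} = \frac{67001165739}{468920}$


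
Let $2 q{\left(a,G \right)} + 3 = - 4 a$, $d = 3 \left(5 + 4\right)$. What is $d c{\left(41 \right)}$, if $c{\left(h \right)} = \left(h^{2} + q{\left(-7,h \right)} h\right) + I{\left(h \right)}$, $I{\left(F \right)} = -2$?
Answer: $\frac{118341}{2} \approx 59171.0$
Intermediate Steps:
$d = 27$ ($d = 3 \cdot 9 = 27$)
$q{\left(a,G \right)} = - \frac{3}{2} - 2 a$ ($q{\left(a,G \right)} = - \frac{3}{2} + \frac{\left(-4\right) a}{2} = - \frac{3}{2} - 2 a$)
$c{\left(h \right)} = -2 + h^{2} + \frac{25 h}{2}$ ($c{\left(h \right)} = \left(h^{2} + \left(- \frac{3}{2} - -14\right) h\right) - 2 = \left(h^{2} + \left(- \frac{3}{2} + 14\right) h\right) - 2 = \left(h^{2} + \frac{25 h}{2}\right) - 2 = -2 + h^{2} + \frac{25 h}{2}$)
$d c{\left(41 \right)} = 27 \left(-2 + 41^{2} + \frac{25}{2} \cdot 41\right) = 27 \left(-2 + 1681 + \frac{1025}{2}\right) = 27 \cdot \frac{4383}{2} = \frac{118341}{2}$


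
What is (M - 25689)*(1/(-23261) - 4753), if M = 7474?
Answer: 2013841911810/23261 ≈ 8.6576e+7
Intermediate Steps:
(M - 25689)*(1/(-23261) - 4753) = (7474 - 25689)*(1/(-23261) - 4753) = -18215*(-1/23261 - 4753) = -18215*(-110559534/23261) = 2013841911810/23261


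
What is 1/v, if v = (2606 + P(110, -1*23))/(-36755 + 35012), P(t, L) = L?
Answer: -83/123 ≈ -0.67480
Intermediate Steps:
v = -123/83 (v = (2606 - 1*23)/(-36755 + 35012) = (2606 - 23)/(-1743) = 2583*(-1/1743) = -123/83 ≈ -1.4819)
1/v = 1/(-123/83) = -83/123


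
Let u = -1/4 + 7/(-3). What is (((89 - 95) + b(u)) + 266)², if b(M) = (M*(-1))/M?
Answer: 67081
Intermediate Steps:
u = -31/12 (u = -1*¼ + 7*(-⅓) = -¼ - 7/3 = -31/12 ≈ -2.5833)
b(M) = -1 (b(M) = (-M)/M = -1)
(((89 - 95) + b(u)) + 266)² = (((89 - 95) - 1) + 266)² = ((-6 - 1) + 266)² = (-7 + 266)² = 259² = 67081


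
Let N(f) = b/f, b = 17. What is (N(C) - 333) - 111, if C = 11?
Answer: -4867/11 ≈ -442.45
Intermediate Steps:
N(f) = 17/f
(N(C) - 333) - 111 = (17/11 - 333) - 111 = -3646/11 - 111 = -4867/11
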